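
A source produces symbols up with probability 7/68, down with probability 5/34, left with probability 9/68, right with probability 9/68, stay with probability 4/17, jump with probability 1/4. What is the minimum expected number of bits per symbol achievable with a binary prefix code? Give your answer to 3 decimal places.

2.515 bits/symbol

Repeatedly combine the two least-probable nodes; the expected code length is the sum of the merged weights.
merge 7/68 + 9/68 → 4/17
merge 9/68 + 5/34 → 19/68
merge 4/17 + 4/17 → 8/17
merge 1/4 + 19/68 → 9/17
merge 8/17 + 9/17 → 1
L = 4/17 + 19/68 + 8/17 + 9/17 + 1 = 171/68 ≈ 2.515 bits/symbol.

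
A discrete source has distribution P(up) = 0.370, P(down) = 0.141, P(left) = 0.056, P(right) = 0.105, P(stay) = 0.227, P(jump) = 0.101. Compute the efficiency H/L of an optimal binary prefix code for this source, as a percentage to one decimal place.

Entropy H = −Σ p log₂ p ≈ 2.3232 bits.
Huffman merges: 7/125+101/1000→157/1000; 21/200+141/1000→123/500; 157/1000+227/1000→48/125; 123/500+37/100→77/125; 48/125+77/125→1. L = 2403/1000 ≈ 2.4030.
Efficiency = H/L = 2.3232/2.4030 = 96.7%.

96.7%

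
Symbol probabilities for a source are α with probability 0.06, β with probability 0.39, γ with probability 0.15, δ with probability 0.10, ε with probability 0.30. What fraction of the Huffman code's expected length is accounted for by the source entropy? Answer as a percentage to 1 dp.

Entropy H = −Σ p log₂ p ≈ 2.0372 bits.
Huffman merges: 3/50+1/10→4/25; 3/20+4/25→31/100; 3/10+31/100→61/100; 39/100+61/100→1. L = 52/25 ≈ 2.0800.
Efficiency = H/L = 2.0372/2.0800 = 97.9%.

97.9%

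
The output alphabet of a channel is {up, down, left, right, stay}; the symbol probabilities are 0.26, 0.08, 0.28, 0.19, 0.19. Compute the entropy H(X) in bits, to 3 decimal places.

H = −Σ pᵢ log₂ pᵢ.
−0.26·log₂(0.26) = 0.5053
−0.08·log₂(0.08) = 0.2915
−0.28·log₂(0.28) = 0.5142
−0.19·log₂(0.19) = 0.4552
−0.19·log₂(0.19) = 0.4552
Sum ≈ 2.2215 → 2.221 bits.

2.221 bits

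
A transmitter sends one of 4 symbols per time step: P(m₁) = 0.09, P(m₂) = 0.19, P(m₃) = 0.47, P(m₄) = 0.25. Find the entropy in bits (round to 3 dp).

1.780 bits

H = −Σ pᵢ log₂ pᵢ.
−0.09·log₂(0.09) = 0.3127
−0.19·log₂(0.19) = 0.4552
−0.47·log₂(0.47) = 0.5120
−0.25·log₂(0.25) = 0.5000
Sum ≈ 1.7798 → 1.780 bits.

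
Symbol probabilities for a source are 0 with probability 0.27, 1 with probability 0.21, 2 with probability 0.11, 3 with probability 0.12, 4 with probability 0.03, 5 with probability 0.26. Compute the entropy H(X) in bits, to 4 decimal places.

H = −Σ pᵢ log₂ pᵢ.
−0.27·log₂(0.27) = 0.5100
−0.21·log₂(0.21) = 0.4728
−0.11·log₂(0.11) = 0.3503
−0.12·log₂(0.12) = 0.3671
−0.03·log₂(0.03) = 0.1518
−0.26·log₂(0.26) = 0.5053
Sum ≈ 2.3573 → 2.3573 bits.

2.3573 bits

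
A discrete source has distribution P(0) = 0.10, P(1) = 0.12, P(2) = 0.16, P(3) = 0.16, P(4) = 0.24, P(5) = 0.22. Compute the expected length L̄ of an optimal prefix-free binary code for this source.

2.54 bits/symbol

Repeatedly combine the two least-probable nodes; the expected code length is the sum of the merged weights.
merge 1/10 + 3/25 → 11/50
merge 4/25 + 4/25 → 8/25
merge 11/50 + 11/50 → 11/25
merge 6/25 + 8/25 → 14/25
merge 11/25 + 14/25 → 1
L = 11/50 + 8/25 + 11/25 + 14/25 + 1 = 127/50 = 2.54 bits/symbol.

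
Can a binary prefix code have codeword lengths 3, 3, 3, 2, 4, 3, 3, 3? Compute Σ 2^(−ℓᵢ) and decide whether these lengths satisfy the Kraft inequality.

1.0625; no

With common denominator 2^4 = 16: Σ 2^(−ℓᵢ) = 2/16 + 2/16 + 2/16 + 4/16 + 1/16 + 2/16 + 2/16 + 2/16 = 17/16 = 1.0625.
Kraft's inequality requires Σ ≤ 1; here Σ = 1.0625 > 1, so no such prefix code exists.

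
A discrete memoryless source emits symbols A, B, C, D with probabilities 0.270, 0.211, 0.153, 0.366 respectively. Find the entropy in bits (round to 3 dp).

1.929 bits

H = −Σ pᵢ log₂ pᵢ.
−0.270·log₂(0.270) = 0.5100
−0.211·log₂(0.211) = 0.4736
−0.153·log₂(0.153) = 0.4144
−0.366·log₂(0.366) = 0.5307
Sum ≈ 1.9288 → 1.929 bits.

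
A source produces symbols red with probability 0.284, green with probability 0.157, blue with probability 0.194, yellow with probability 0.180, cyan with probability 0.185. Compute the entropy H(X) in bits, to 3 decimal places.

H = −Σ pᵢ log₂ pᵢ.
−0.284·log₂(0.284) = 0.5158
−0.157·log₂(0.157) = 0.4194
−0.194·log₂(0.194) = 0.4590
−0.180·log₂(0.180) = 0.4453
−0.185·log₂(0.185) = 0.4504
Sum ≈ 2.2898 → 2.290 bits.

2.290 bits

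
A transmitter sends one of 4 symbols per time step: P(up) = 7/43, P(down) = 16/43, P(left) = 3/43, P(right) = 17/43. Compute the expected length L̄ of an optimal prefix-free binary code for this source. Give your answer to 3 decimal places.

1.837 bits/symbol

Repeatedly combine the two least-probable nodes; the expected code length is the sum of the merged weights.
merge 3/43 + 7/43 → 10/43
merge 10/43 + 16/43 → 26/43
merge 17/43 + 26/43 → 1
L = 10/43 + 26/43 + 1 = 79/43 ≈ 1.837 bits/symbol.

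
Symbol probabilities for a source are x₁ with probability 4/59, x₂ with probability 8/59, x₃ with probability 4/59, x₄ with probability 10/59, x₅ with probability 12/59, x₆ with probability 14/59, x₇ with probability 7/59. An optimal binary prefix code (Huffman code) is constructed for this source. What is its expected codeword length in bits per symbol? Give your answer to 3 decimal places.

2.695 bits/symbol

Repeatedly combine the two least-probable nodes; the expected code length is the sum of the merged weights.
merge 4/59 + 4/59 → 8/59
merge 7/59 + 8/59 → 15/59
merge 8/59 + 10/59 → 18/59
merge 12/59 + 14/59 → 26/59
merge 15/59 + 18/59 → 33/59
merge 26/59 + 33/59 → 1
L = 8/59 + 15/59 + 18/59 + 26/59 + 33/59 + 1 = 159/59 ≈ 2.695 bits/symbol.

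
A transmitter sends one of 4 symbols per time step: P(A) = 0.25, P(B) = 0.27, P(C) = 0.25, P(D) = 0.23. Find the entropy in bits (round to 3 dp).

1.998 bits

H = −Σ pᵢ log₂ pᵢ.
−0.25·log₂(0.25) = 0.5000
−0.27·log₂(0.27) = 0.5100
−0.25·log₂(0.25) = 0.5000
−0.23·log₂(0.23) = 0.4877
Sum ≈ 1.9977 → 1.998 bits.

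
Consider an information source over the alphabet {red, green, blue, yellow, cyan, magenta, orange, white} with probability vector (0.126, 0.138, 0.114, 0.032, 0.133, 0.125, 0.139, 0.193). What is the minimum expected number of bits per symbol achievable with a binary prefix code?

Repeatedly combine the two least-probable nodes; the expected code length is the sum of the merged weights.
merge 4/125 + 57/500 → 73/500
merge 1/8 + 63/500 → 251/1000
merge 133/1000 + 69/500 → 271/1000
merge 139/1000 + 73/500 → 57/200
merge 193/1000 + 251/1000 → 111/250
merge 271/1000 + 57/200 → 139/250
merge 111/250 + 139/250 → 1
L = 73/500 + 251/1000 + 271/1000 + 57/200 + 111/250 + 139/250 + 1 = 2953/1000 = 2.953 bits/symbol.

2.953 bits/symbol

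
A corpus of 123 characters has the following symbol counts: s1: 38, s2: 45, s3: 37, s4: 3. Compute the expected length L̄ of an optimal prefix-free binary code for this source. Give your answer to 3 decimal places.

1.959 bits/symbol

Probabilities are the counts divided by 123.
Repeatedly combine the two least-probable nodes; the expected code length is the sum of the merged weights.
merge 1/41 + 37/123 → 40/123
merge 38/123 + 40/123 → 26/41
merge 15/41 + 26/41 → 1
L = 40/123 + 26/41 + 1 = 241/123 ≈ 1.959 bits/symbol.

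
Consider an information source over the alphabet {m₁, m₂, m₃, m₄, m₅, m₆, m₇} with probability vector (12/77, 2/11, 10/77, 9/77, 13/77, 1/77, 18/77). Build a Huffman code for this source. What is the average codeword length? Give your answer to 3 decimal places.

Repeatedly combine the two least-probable nodes; the expected code length is the sum of the merged weights.
merge 1/77 + 9/77 → 10/77
merge 10/77 + 10/77 → 20/77
merge 12/77 + 13/77 → 25/77
merge 2/11 + 18/77 → 32/77
merge 20/77 + 25/77 → 45/77
merge 32/77 + 45/77 → 1
L = 10/77 + 20/77 + 25/77 + 32/77 + 45/77 + 1 = 19/7 ≈ 2.714 bits/symbol.

2.714 bits/symbol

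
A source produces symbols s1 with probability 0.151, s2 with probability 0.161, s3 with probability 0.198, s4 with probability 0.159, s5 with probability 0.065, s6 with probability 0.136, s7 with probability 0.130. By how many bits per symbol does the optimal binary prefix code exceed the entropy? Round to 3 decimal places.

0.051 bits

Entropy H = −Σ p log₂ p ≈ 2.7509 bits.
Huffman merges: 13/200+13/100→39/200; 17/125+151/1000→287/1000; 159/1000+161/1000→8/25; 39/200+99/500→393/1000; 287/1000+8/25→607/1000; 393/1000+607/1000→1. L = 1401/500 ≈ 2.8020.
L − H = 2.8020 − 2.7509 = 0.051 bits.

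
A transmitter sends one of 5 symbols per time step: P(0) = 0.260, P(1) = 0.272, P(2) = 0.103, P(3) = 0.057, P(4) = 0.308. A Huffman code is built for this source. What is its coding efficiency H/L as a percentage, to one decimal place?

97.8%

Entropy H = −Σ p log₂ p ≈ 2.1128 bits.
Huffman merges: 57/1000+103/1000→4/25; 4/25+13/50→21/50; 34/125+77/250→29/50; 21/50+29/50→1. L = 54/25 ≈ 2.1600.
Efficiency = H/L = 2.1128/2.1600 = 97.8%.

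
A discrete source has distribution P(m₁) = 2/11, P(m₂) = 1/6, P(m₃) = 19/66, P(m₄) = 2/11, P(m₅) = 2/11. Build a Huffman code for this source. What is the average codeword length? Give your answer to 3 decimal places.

Repeatedly combine the two least-probable nodes; the expected code length is the sum of the merged weights.
merge 1/6 + 2/11 → 23/66
merge 2/11 + 2/11 → 4/11
merge 19/66 + 23/66 → 7/11
merge 4/11 + 7/11 → 1
L = 23/66 + 4/11 + 7/11 + 1 = 155/66 ≈ 2.348 bits/symbol.

2.348 bits/symbol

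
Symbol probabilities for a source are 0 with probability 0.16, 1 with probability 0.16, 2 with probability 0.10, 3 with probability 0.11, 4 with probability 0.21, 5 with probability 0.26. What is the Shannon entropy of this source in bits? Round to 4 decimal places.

2.5066 bits

H = −Σ pᵢ log₂ pᵢ.
−0.16·log₂(0.16) = 0.4230
−0.16·log₂(0.16) = 0.4230
−0.10·log₂(0.10) = 0.3322
−0.11·log₂(0.11) = 0.3503
−0.21·log₂(0.21) = 0.4728
−0.26·log₂(0.26) = 0.5053
Sum ≈ 2.5066 → 2.5066 bits.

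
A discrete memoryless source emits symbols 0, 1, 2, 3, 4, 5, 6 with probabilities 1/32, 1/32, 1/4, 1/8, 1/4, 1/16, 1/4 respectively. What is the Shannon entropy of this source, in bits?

2.4375 bits

Each probability is a power of 1/2, so log₂(1/p) is an integer.
H = Σ p·log₂(1/p) = 1/32·5 + 1/32·5 + 1/4·2 + 1/8·3 + 1/4·2 + 1/16·4 + 1/4·2 = 2.4375 bits.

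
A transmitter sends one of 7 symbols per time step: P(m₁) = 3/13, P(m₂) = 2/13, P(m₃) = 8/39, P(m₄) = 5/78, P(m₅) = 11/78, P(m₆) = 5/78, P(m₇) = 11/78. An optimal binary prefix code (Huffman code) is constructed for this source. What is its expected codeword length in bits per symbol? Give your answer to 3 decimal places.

2.692 bits/symbol

Repeatedly combine the two least-probable nodes; the expected code length is the sum of the merged weights.
merge 5/78 + 5/78 → 5/39
merge 5/39 + 11/78 → 7/26
merge 11/78 + 2/13 → 23/78
merge 8/39 + 3/13 → 17/39
merge 7/26 + 23/78 → 22/39
merge 17/39 + 22/39 → 1
L = 5/39 + 7/26 + 23/78 + 17/39 + 22/39 + 1 = 35/13 ≈ 2.692 bits/symbol.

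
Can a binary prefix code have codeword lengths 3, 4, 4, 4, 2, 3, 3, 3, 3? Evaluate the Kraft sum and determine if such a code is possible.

1.0625; no

With common denominator 2^4 = 16: Σ 2^(−ℓᵢ) = 2/16 + 1/16 + 1/16 + 1/16 + 4/16 + 2/16 + 2/16 + 2/16 + 2/16 = 17/16 = 1.0625.
Kraft's inequality requires Σ ≤ 1; here Σ = 1.0625 > 1, so no such prefix code exists.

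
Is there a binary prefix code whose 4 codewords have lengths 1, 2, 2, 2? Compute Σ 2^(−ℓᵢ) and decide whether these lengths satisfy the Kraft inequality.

With common denominator 2^2 = 4: Σ 2^(−ℓᵢ) = 2/4 + 1/4 + 1/4 + 1/4 = 5/4 = 1.25.
Kraft's inequality requires Σ ≤ 1; here Σ = 1.25 > 1, so no such prefix code exists.

1.25; no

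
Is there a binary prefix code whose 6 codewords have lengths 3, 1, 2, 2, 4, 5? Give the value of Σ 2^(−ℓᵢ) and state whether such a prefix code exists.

With common denominator 2^5 = 32: Σ 2^(−ℓᵢ) = 4/32 + 16/32 + 8/32 + 8/32 + 2/32 + 1/32 = 39/32 = 1.21875.
Kraft's inequality requires Σ ≤ 1; here Σ = 1.21875 > 1, so no such prefix code exists.

1.21875; no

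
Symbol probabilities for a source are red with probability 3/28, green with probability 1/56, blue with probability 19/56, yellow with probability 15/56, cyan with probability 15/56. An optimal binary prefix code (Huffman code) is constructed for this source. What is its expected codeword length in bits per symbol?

Repeatedly combine the two least-probable nodes; the expected code length is the sum of the merged weights.
merge 1/56 + 3/28 → 1/8
merge 1/8 + 15/56 → 11/28
merge 15/56 + 19/56 → 17/28
merge 11/28 + 17/28 → 1
L = 1/8 + 11/28 + 17/28 + 1 = 17/8 = 2.125 bits/symbol.

2.125 bits/symbol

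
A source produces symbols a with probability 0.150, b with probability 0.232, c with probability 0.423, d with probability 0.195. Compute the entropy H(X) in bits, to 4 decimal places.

1.8845 bits

H = −Σ pᵢ log₂ pᵢ.
−0.150·log₂(0.150) = 0.4105
−0.232·log₂(0.232) = 0.4890
−0.423·log₂(0.423) = 0.5251
−0.195·log₂(0.195) = 0.4599
Sum ≈ 1.8845 → 1.8845 bits.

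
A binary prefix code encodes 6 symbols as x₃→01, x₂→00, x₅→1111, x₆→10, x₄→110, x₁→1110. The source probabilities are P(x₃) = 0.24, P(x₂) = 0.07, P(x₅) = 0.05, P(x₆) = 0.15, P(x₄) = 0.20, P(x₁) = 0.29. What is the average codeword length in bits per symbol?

L̄ = Σ pᵢ·ℓᵢ = 0.24·2 + 0.07·2 + 0.05·4 + 0.15·2 + 0.20·3 + 0.29·4 = 2.88 bits/symbol.

2.88 bits/symbol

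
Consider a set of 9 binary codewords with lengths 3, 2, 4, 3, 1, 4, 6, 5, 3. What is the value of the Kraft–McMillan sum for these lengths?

1.296875

With common denominator 2^6 = 64: Σ 2^(−ℓᵢ) = 8/64 + 16/64 + 4/64 + 8/64 + 32/64 + 4/64 + 1/64 + 2/64 + 8/64 = 83/64 = 1.296875.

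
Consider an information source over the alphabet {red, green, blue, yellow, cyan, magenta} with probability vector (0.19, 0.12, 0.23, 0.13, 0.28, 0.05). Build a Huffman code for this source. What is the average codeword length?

Repeatedly combine the two least-probable nodes; the expected code length is the sum of the merged weights.
merge 1/20 + 3/25 → 17/100
merge 13/100 + 17/100 → 3/10
merge 19/100 + 23/100 → 21/50
merge 7/25 + 3/10 → 29/50
merge 21/50 + 29/50 → 1
L = 17/100 + 3/10 + 21/50 + 29/50 + 1 = 247/100 = 2.47 bits/symbol.

2.47 bits/symbol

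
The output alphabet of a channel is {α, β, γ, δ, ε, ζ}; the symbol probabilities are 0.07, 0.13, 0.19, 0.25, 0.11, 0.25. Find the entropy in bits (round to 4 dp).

2.4567 bits

H = −Σ pᵢ log₂ pᵢ.
−0.07·log₂(0.07) = 0.2686
−0.13·log₂(0.13) = 0.3826
−0.19·log₂(0.19) = 0.4552
−0.25·log₂(0.25) = 0.5000
−0.11·log₂(0.11) = 0.3503
−0.25·log₂(0.25) = 0.5000
Sum ≈ 2.4567 → 2.4567 bits.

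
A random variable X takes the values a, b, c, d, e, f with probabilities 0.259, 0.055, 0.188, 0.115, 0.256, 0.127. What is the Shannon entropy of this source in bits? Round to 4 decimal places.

H = −Σ pᵢ log₂ pᵢ.
−0.259·log₂(0.259) = 0.5048
−0.055·log₂(0.055) = 0.2301
−0.188·log₂(0.188) = 0.4533
−0.115·log₂(0.115) = 0.3588
−0.256·log₂(0.256) = 0.5032
−0.127·log₂(0.127) = 0.3781
Sum ≈ 2.4284 → 2.4284 bits.

2.4284 bits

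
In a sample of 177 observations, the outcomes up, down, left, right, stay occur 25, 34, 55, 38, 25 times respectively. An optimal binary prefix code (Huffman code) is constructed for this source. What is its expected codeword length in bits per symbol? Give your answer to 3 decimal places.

Probabilities are the counts divided by 177.
Repeatedly combine the two least-probable nodes; the expected code length is the sum of the merged weights.
merge 25/177 + 25/177 → 50/177
merge 34/177 + 38/177 → 24/59
merge 50/177 + 55/177 → 35/59
merge 24/59 + 35/59 → 1
L = 50/177 + 24/59 + 35/59 + 1 = 404/177 ≈ 2.282 bits/symbol.

2.282 bits/symbol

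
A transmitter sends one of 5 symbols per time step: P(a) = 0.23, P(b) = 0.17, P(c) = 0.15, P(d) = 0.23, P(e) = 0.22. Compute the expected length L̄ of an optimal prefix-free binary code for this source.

2.32 bits/symbol

Repeatedly combine the two least-probable nodes; the expected code length is the sum of the merged weights.
merge 3/20 + 17/100 → 8/25
merge 11/50 + 23/100 → 9/20
merge 23/100 + 8/25 → 11/20
merge 9/20 + 11/20 → 1
L = 8/25 + 9/20 + 11/20 + 1 = 58/25 = 2.32 bits/symbol.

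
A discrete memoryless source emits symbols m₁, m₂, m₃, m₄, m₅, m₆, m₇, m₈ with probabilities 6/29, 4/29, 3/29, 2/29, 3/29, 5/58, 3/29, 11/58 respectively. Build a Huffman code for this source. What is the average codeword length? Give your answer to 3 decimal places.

2.948 bits/symbol

Repeatedly combine the two least-probable nodes; the expected code length is the sum of the merged weights.
merge 2/29 + 5/58 → 9/58
merge 3/29 + 3/29 → 6/29
merge 3/29 + 4/29 → 7/29
merge 9/58 + 11/58 → 10/29
merge 6/29 + 6/29 → 12/29
merge 7/29 + 10/29 → 17/29
merge 12/29 + 17/29 → 1
L = 9/58 + 6/29 + 7/29 + 10/29 + 12/29 + 17/29 + 1 = 171/58 ≈ 2.948 bits/symbol.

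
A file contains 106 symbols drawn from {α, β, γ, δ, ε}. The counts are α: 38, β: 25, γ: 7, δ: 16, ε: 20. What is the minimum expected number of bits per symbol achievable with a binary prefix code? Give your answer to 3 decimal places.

2.217 bits/symbol

Probabilities are the counts divided by 106.
Repeatedly combine the two least-probable nodes; the expected code length is the sum of the merged weights.
merge 7/106 + 8/53 → 23/106
merge 10/53 + 23/106 → 43/106
merge 25/106 + 19/53 → 63/106
merge 43/106 + 63/106 → 1
L = 23/106 + 43/106 + 63/106 + 1 = 235/106 ≈ 2.217 bits/symbol.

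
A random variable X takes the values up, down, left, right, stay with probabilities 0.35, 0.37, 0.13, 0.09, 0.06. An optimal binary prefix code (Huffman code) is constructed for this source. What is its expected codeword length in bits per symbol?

2.06 bits/symbol

Repeatedly combine the two least-probable nodes; the expected code length is the sum of the merged weights.
merge 3/50 + 9/100 → 3/20
merge 13/100 + 3/20 → 7/25
merge 7/25 + 7/20 → 63/100
merge 37/100 + 63/100 → 1
L = 3/20 + 7/25 + 63/100 + 1 = 103/50 = 2.06 bits/symbol.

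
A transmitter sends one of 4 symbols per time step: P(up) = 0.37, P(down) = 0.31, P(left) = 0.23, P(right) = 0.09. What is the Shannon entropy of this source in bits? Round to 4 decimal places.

H = −Σ pᵢ log₂ pᵢ.
−0.37·log₂(0.37) = 0.5307
−0.31·log₂(0.31) = 0.5238
−0.23·log₂(0.23) = 0.4877
−0.09·log₂(0.09) = 0.3127
Sum ≈ 1.8548 → 1.8548 bits.

1.8548 bits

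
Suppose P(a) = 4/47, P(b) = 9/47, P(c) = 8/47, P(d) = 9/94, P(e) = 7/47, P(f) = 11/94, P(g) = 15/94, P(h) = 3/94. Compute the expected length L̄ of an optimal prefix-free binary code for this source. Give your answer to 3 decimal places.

2.926 bits/symbol

Repeatedly combine the two least-probable nodes; the expected code length is the sum of the merged weights.
merge 3/94 + 4/47 → 11/94
merge 9/94 + 11/94 → 10/47
merge 11/94 + 7/47 → 25/94
merge 15/94 + 8/47 → 31/94
merge 9/47 + 10/47 → 19/47
merge 25/94 + 31/94 → 28/47
merge 19/47 + 28/47 → 1
L = 11/94 + 10/47 + 25/94 + 31/94 + 19/47 + 28/47 + 1 = 275/94 ≈ 2.926 bits/symbol.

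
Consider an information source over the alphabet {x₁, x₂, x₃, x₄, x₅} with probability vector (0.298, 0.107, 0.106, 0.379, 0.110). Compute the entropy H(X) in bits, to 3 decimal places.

2.089 bits

H = −Σ pᵢ log₂ pᵢ.
−0.298·log₂(0.298) = 0.5205
−0.107·log₂(0.107) = 0.3450
−0.106·log₂(0.106) = 0.3432
−0.379·log₂(0.379) = 0.5305
−0.110·log₂(0.110) = 0.3503
Sum ≈ 2.0895 → 2.089 bits.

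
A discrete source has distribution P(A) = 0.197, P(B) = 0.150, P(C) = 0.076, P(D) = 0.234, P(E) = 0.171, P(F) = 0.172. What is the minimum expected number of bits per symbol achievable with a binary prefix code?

2.569 bits/symbol

Repeatedly combine the two least-probable nodes; the expected code length is the sum of the merged weights.
merge 19/250 + 3/20 → 113/500
merge 171/1000 + 43/250 → 343/1000
merge 197/1000 + 113/500 → 423/1000
merge 117/500 + 343/1000 → 577/1000
merge 423/1000 + 577/1000 → 1
L = 113/500 + 343/1000 + 423/1000 + 577/1000 + 1 = 2569/1000 = 2.569 bits/symbol.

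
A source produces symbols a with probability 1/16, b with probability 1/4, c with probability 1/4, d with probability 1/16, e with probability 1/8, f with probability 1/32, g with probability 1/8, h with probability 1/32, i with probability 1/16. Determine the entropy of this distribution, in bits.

Each probability is a power of 1/2, so log₂(1/p) is an integer.
H = Σ p·log₂(1/p) = 1/16·4 + 1/4·2 + 1/4·2 + 1/16·4 + 1/8·3 + 1/32·5 + 1/8·3 + 1/32·5 + 1/16·4 = 2.8125 bits.

2.8125 bits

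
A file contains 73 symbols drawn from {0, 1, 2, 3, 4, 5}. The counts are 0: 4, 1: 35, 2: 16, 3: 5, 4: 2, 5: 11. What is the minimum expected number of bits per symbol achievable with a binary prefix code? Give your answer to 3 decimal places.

2.055 bits/symbol

Probabilities are the counts divided by 73.
Repeatedly combine the two least-probable nodes; the expected code length is the sum of the merged weights.
merge 2/73 + 4/73 → 6/73
merge 5/73 + 6/73 → 11/73
merge 11/73 + 11/73 → 22/73
merge 16/73 + 22/73 → 38/73
merge 35/73 + 38/73 → 1
L = 6/73 + 11/73 + 22/73 + 38/73 + 1 = 150/73 ≈ 2.055 bits/symbol.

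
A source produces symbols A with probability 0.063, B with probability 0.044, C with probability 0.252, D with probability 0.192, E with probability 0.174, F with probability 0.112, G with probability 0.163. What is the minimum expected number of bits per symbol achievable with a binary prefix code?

2.663 bits/symbol

Repeatedly combine the two least-probable nodes; the expected code length is the sum of the merged weights.
merge 11/250 + 63/1000 → 107/1000
merge 107/1000 + 14/125 → 219/1000
merge 163/1000 + 87/500 → 337/1000
merge 24/125 + 219/1000 → 411/1000
merge 63/250 + 337/1000 → 589/1000
merge 411/1000 + 589/1000 → 1
L = 107/1000 + 219/1000 + 337/1000 + 411/1000 + 589/1000 + 1 = 2663/1000 = 2.663 bits/symbol.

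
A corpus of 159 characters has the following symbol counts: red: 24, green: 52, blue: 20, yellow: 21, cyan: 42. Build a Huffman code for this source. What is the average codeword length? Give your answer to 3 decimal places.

Probabilities are the counts divided by 159.
Repeatedly combine the two least-probable nodes; the expected code length is the sum of the merged weights.
merge 20/159 + 7/53 → 41/159
merge 8/53 + 41/159 → 65/159
merge 14/53 + 52/159 → 94/159
merge 65/159 + 94/159 → 1
L = 41/159 + 65/159 + 94/159 + 1 = 359/159 ≈ 2.258 bits/symbol.

2.258 bits/symbol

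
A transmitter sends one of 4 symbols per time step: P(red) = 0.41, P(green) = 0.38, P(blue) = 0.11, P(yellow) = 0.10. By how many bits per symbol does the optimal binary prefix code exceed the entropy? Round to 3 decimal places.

0.060 bits

Entropy H = −Σ p log₂ p ≈ 1.7403 bits.
Huffman merges: 1/10+11/100→21/100; 21/100+19/50→59/100; 41/100+59/100→1. L = 9/5 ≈ 1.8000.
L − H = 1.8000 − 1.7403 = 0.060 bits.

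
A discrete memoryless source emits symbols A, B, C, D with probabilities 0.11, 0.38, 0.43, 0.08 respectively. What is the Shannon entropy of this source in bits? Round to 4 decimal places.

1.6958 bits

H = −Σ pᵢ log₂ pᵢ.
−0.11·log₂(0.11) = 0.3503
−0.38·log₂(0.38) = 0.5305
−0.43·log₂(0.43) = 0.5236
−0.08·log₂(0.08) = 0.2915
Sum ≈ 1.6958 → 1.6958 bits.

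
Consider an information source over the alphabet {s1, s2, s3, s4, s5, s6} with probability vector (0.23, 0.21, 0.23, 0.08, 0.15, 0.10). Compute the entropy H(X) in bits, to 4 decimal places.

H = −Σ pᵢ log₂ pᵢ.
−0.23·log₂(0.23) = 0.4877
−0.21·log₂(0.21) = 0.4728
−0.23·log₂(0.23) = 0.4877
−0.08·log₂(0.08) = 0.2915
−0.15·log₂(0.15) = 0.4105
−0.10·log₂(0.10) = 0.3322
Sum ≈ 2.4824 → 2.4824 bits.

2.4824 bits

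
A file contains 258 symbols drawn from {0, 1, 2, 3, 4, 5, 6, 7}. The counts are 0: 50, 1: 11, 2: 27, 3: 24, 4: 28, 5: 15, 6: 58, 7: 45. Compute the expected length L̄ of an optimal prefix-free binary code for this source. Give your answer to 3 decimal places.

Probabilities are the counts divided by 258.
Repeatedly combine the two least-probable nodes; the expected code length is the sum of the merged weights.
merge 11/258 + 5/86 → 13/129
merge 4/43 + 13/129 → 25/129
merge 9/86 + 14/129 → 55/258
merge 15/86 + 25/129 → 95/258
merge 25/129 + 55/258 → 35/86
merge 29/129 + 95/258 → 51/86
merge 35/86 + 51/86 → 1
L = 13/129 + 25/129 + 55/258 + 95/258 + 35/86 + 51/86 + 1 = 371/129 ≈ 2.876 bits/symbol.

2.876 bits/symbol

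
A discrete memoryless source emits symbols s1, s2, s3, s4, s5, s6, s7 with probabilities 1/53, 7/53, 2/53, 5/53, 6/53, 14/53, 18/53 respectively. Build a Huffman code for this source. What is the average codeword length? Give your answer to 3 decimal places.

Repeatedly combine the two least-probable nodes; the expected code length is the sum of the merged weights.
merge 1/53 + 2/53 → 3/53
merge 3/53 + 5/53 → 8/53
merge 6/53 + 7/53 → 13/53
merge 8/53 + 13/53 → 21/53
merge 14/53 + 18/53 → 32/53
merge 21/53 + 32/53 → 1
L = 3/53 + 8/53 + 13/53 + 21/53 + 32/53 + 1 = 130/53 ≈ 2.453 bits/symbol.

2.453 bits/symbol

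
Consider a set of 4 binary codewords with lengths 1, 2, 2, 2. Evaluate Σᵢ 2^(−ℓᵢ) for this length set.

1.25

With common denominator 2^2 = 4: Σ 2^(−ℓᵢ) = 2/4 + 1/4 + 1/4 + 1/4 = 5/4 = 1.25.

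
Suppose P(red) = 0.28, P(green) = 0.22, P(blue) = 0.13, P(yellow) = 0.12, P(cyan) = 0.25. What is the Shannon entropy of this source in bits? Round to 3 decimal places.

H = −Σ pᵢ log₂ pᵢ.
−0.28·log₂(0.28) = 0.5142
−0.22·log₂(0.22) = 0.4806
−0.13·log₂(0.13) = 0.3826
−0.12·log₂(0.12) = 0.3671
−0.25·log₂(0.25) = 0.5000
Sum ≈ 2.2445 → 2.245 bits.

2.245 bits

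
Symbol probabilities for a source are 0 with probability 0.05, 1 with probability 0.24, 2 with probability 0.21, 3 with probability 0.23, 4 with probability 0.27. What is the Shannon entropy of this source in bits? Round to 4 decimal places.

H = −Σ pᵢ log₂ pᵢ.
−0.05·log₂(0.05) = 0.2161
−0.24·log₂(0.24) = 0.4941
−0.21·log₂(0.21) = 0.4728
−0.23·log₂(0.23) = 0.4877
−0.27·log₂(0.27) = 0.5100
Sum ≈ 2.1807 → 2.1807 bits.

2.1807 bits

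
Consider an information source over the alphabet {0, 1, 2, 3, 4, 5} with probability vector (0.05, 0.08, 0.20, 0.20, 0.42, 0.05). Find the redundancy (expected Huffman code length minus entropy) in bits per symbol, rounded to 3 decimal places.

Entropy H = −Σ p log₂ p ≈ 2.1781 bits.
Huffman merges: 1/20+1/20→1/10; 2/25+1/10→9/50; 9/50+1/5→19/50; 1/5+19/50→29/50; 21/50+29/50→1. L = 56/25 ≈ 2.2400.
L − H = 2.2400 − 2.1781 = 0.062 bits.

0.062 bits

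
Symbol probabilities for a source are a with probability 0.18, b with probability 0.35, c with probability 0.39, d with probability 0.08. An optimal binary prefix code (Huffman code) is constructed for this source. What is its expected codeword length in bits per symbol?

1.87 bits/symbol

Repeatedly combine the two least-probable nodes; the expected code length is the sum of the merged weights.
merge 2/25 + 9/50 → 13/50
merge 13/50 + 7/20 → 61/100
merge 39/100 + 61/100 → 1
L = 13/50 + 61/100 + 1 = 187/100 = 1.87 bits/symbol.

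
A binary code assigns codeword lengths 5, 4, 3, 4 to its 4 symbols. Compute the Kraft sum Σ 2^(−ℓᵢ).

0.28125

With common denominator 2^5 = 32: Σ 2^(−ℓᵢ) = 1/32 + 2/32 + 4/32 + 2/32 = 9/32 = 0.28125.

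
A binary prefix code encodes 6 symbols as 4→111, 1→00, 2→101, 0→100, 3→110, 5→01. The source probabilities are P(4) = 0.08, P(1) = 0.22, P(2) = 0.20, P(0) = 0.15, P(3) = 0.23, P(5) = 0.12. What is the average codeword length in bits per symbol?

L̄ = Σ pᵢ·ℓᵢ = 0.08·3 + 0.22·2 + 0.20·3 + 0.15·3 + 0.23·3 + 0.12·2 = 2.66 bits/symbol.

2.66 bits/symbol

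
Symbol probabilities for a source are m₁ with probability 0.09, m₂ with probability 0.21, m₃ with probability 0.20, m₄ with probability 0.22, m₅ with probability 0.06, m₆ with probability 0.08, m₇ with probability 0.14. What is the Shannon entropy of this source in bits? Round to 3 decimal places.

H = −Σ pᵢ log₂ pᵢ.
−0.09·log₂(0.09) = 0.3127
−0.21·log₂(0.21) = 0.4728
−0.20·log₂(0.20) = 0.4644
−0.22·log₂(0.22) = 0.4806
−0.06·log₂(0.06) = 0.2435
−0.08·log₂(0.08) = 0.2915
−0.14·log₂(0.14) = 0.3971
Sum ≈ 2.6626 → 2.663 bits.

2.663 bits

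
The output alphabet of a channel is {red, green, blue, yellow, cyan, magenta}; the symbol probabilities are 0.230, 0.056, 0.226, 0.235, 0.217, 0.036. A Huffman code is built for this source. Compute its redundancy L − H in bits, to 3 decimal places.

Entropy H = −Σ p log₂ p ≈ 2.3474 bits.
Huffman merges: 9/250+7/125→23/250; 23/250+217/1000→309/1000; 113/500+23/100→57/125; 47/200+309/1000→68/125; 57/125+68/125→1. L = 2401/1000 ≈ 2.4010.
L − H = 2.4010 − 2.3474 = 0.054 bits.

0.054 bits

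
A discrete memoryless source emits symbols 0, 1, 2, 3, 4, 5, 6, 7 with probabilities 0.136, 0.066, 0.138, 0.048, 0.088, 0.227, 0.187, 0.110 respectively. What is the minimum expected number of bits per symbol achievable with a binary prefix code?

2.887 bits/symbol

Repeatedly combine the two least-probable nodes; the expected code length is the sum of the merged weights.
merge 6/125 + 33/500 → 57/500
merge 11/125 + 11/100 → 99/500
merge 57/500 + 17/125 → 1/4
merge 69/500 + 187/1000 → 13/40
merge 99/500 + 227/1000 → 17/40
merge 1/4 + 13/40 → 23/40
merge 17/40 + 23/40 → 1
L = 57/500 + 99/500 + 1/4 + 13/40 + 17/40 + 23/40 + 1 = 2887/1000 = 2.887 bits/symbol.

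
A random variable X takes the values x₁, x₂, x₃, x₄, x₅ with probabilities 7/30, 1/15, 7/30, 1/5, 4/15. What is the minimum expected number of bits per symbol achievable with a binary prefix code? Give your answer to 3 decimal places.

Repeatedly combine the two least-probable nodes; the expected code length is the sum of the merged weights.
merge 1/15 + 1/5 → 4/15
merge 7/30 + 7/30 → 7/15
merge 4/15 + 4/15 → 8/15
merge 7/15 + 8/15 → 1
L = 4/15 + 7/15 + 8/15 + 1 = 34/15 ≈ 2.267 bits/symbol.

2.267 bits/symbol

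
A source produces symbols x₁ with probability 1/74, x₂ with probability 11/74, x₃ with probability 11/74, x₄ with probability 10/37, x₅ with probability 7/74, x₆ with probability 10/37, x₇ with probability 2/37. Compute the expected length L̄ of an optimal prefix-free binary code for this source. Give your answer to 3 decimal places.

2.527 bits/symbol

Repeatedly combine the two least-probable nodes; the expected code length is the sum of the merged weights.
merge 1/74 + 2/37 → 5/74
merge 5/74 + 7/74 → 6/37
merge 11/74 + 11/74 → 11/37
merge 6/37 + 10/37 → 16/37
merge 10/37 + 11/37 → 21/37
merge 16/37 + 21/37 → 1
L = 5/74 + 6/37 + 11/37 + 16/37 + 21/37 + 1 = 187/74 ≈ 2.527 bits/symbol.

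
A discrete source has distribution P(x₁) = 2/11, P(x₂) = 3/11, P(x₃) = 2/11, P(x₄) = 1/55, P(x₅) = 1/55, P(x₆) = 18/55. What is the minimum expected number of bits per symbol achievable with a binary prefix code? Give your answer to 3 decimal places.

Repeatedly combine the two least-probable nodes; the expected code length is the sum of the merged weights.
merge 1/55 + 1/55 → 2/55
merge 2/55 + 2/11 → 12/55
merge 2/11 + 12/55 → 2/5
merge 3/11 + 18/55 → 3/5
merge 2/5 + 3/5 → 1
L = 2/55 + 12/55 + 2/5 + 3/5 + 1 = 124/55 ≈ 2.255 bits/symbol.

2.255 bits/symbol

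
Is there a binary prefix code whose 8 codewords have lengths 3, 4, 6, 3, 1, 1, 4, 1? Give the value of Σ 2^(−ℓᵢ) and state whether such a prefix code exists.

With common denominator 2^6 = 64: Σ 2^(−ℓᵢ) = 8/64 + 4/64 + 1/64 + 8/64 + 32/64 + 32/64 + 4/64 + 32/64 = 121/64 = 1.890625.
Kraft's inequality requires Σ ≤ 1; here Σ = 1.890625 > 1, so no such prefix code exists.

1.890625; no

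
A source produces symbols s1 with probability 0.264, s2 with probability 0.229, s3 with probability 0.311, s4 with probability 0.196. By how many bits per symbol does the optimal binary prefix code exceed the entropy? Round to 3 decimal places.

0.021 bits

Entropy H = −Σ p log₂ p ≈ 1.9791 bits.
Huffman merges: 49/250+229/1000→17/40; 33/125+311/1000→23/40; 17/40+23/40→1. L = 2 ≈ 2.0000.
L − H = 2.0000 − 1.9791 = 0.021 bits.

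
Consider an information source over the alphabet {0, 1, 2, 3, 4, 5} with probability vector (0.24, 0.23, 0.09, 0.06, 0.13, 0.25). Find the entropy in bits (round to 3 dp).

2.421 bits

H = −Σ pᵢ log₂ pᵢ.
−0.24·log₂(0.24) = 0.4941
−0.23·log₂(0.23) = 0.4877
−0.09·log₂(0.09) = 0.3127
−0.06·log₂(0.06) = 0.2435
−0.13·log₂(0.13) = 0.3826
−0.25·log₂(0.25) = 0.5000
Sum ≈ 2.4206 → 2.421 bits.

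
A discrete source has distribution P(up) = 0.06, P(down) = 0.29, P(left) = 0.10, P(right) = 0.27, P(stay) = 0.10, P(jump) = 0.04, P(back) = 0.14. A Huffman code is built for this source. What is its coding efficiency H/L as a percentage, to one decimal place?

99.2%

Entropy H = −Σ p log₂ p ≈ 2.5187 bits.
Huffman merges: 1/25+3/50→1/10; 1/10+1/10→1/5; 1/10+7/50→6/25; 1/5+6/25→11/25; 27/100+29/100→14/25; 11/25+14/25→1. L = 127/50 ≈ 2.5400.
Efficiency = H/L = 2.5187/2.5400 = 99.2%.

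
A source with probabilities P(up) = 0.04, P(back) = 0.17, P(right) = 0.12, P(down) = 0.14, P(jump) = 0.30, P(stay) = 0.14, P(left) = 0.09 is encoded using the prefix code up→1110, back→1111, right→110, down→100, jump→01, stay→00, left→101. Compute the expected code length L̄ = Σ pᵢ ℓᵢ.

2.77 bits/symbol

L̄ = Σ pᵢ·ℓᵢ = 0.04·4 + 0.17·4 + 0.12·3 + 0.14·3 + 0.30·2 + 0.14·2 + 0.09·3 = 2.77 bits/symbol.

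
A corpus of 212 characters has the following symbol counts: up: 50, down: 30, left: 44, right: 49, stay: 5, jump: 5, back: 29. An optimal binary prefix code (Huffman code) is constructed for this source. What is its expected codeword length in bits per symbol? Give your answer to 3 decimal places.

2.557 bits/symbol

Probabilities are the counts divided by 212.
Repeatedly combine the two least-probable nodes; the expected code length is the sum of the merged weights.
merge 5/212 + 5/212 → 5/106
merge 5/106 + 29/212 → 39/212
merge 15/106 + 39/212 → 69/212
merge 11/53 + 49/212 → 93/212
merge 25/106 + 69/212 → 119/212
merge 93/212 + 119/212 → 1
L = 5/106 + 39/212 + 69/212 + 93/212 + 119/212 + 1 = 271/106 ≈ 2.557 bits/symbol.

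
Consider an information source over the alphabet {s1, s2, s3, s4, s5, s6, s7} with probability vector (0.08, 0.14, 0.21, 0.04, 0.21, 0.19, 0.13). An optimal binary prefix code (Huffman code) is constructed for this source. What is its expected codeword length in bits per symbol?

Repeatedly combine the two least-probable nodes; the expected code length is the sum of the merged weights.
merge 1/25 + 2/25 → 3/25
merge 3/25 + 13/100 → 1/4
merge 7/50 + 19/100 → 33/100
merge 21/100 + 21/100 → 21/50
merge 1/4 + 33/100 → 29/50
merge 21/50 + 29/50 → 1
L = 3/25 + 1/4 + 33/100 + 21/50 + 29/50 + 1 = 27/10 = 2.7 bits/symbol.

2.7 bits/symbol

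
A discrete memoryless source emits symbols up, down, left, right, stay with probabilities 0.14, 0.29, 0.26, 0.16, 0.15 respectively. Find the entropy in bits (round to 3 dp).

H = −Σ pᵢ log₂ pᵢ.
−0.14·log₂(0.14) = 0.3971
−0.29·log₂(0.29) = 0.5179
−0.26·log₂(0.26) = 0.5053
−0.16·log₂(0.16) = 0.4230
−0.15·log₂(0.15) = 0.4105
Sum ≈ 2.2539 → 2.254 bits.

2.254 bits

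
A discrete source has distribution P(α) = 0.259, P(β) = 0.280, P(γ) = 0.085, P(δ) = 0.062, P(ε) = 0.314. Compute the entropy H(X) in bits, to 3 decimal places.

2.095 bits

H = −Σ pᵢ log₂ pᵢ.
−0.259·log₂(0.259) = 0.5048
−0.280·log₂(0.280) = 0.5142
−0.085·log₂(0.085) = 0.3023
−0.062·log₂(0.062) = 0.2487
−0.314·log₂(0.314) = 0.5247
Sum ≈ 2.0948 → 2.095 bits.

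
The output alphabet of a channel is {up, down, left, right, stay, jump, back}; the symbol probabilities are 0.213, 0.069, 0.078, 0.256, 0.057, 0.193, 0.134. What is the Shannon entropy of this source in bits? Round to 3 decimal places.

2.614 bits

H = −Σ pᵢ log₂ pᵢ.
−0.213·log₂(0.213) = 0.4752
−0.069·log₂(0.069) = 0.2662
−0.078·log₂(0.078) = 0.2871
−0.256·log₂(0.256) = 0.5032
−0.057·log₂(0.057) = 0.2356
−0.193·log₂(0.193) = 0.4581
−0.134·log₂(0.134) = 0.3886
Sum ≈ 2.6139 → 2.614 bits.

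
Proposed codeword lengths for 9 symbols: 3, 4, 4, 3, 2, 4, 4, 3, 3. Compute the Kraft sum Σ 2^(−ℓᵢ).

1

With common denominator 2^4 = 16: Σ 2^(−ℓᵢ) = 2/16 + 1/16 + 1/16 + 2/16 + 4/16 + 1/16 + 1/16 + 2/16 + 2/16 = 16/16 = 1.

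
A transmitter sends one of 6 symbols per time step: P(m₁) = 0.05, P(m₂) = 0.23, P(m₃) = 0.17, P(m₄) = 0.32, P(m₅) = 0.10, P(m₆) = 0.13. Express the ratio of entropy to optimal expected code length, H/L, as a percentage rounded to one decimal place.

97.9%

Entropy H = −Σ p log₂ p ≈ 2.3792 bits.
Huffman merges: 1/20+1/10→3/20; 13/100+3/20→7/25; 17/100+23/100→2/5; 7/25+8/25→3/5; 2/5+3/5→1. L = 243/100 ≈ 2.4300.
Efficiency = H/L = 2.3792/2.4300 = 97.9%.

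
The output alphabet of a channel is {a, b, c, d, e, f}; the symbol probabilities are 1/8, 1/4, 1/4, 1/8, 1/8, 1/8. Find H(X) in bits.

Each probability is a power of 1/2, so log₂(1/p) is an integer.
H = Σ p·log₂(1/p) = 1/8·3 + 1/4·2 + 1/4·2 + 1/8·3 + 1/8·3 + 1/8·3 = 2.5 bits.

2.5 bits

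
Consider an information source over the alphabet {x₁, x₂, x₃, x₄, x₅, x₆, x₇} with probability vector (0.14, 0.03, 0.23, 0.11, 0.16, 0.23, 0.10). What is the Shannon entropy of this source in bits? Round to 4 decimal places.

2.6297 bits

H = −Σ pᵢ log₂ pᵢ.
−0.14·log₂(0.14) = 0.3971
−0.03·log₂(0.03) = 0.1518
−0.23·log₂(0.23) = 0.4877
−0.11·log₂(0.11) = 0.3503
−0.16·log₂(0.16) = 0.4230
−0.23·log₂(0.23) = 0.4877
−0.10·log₂(0.10) = 0.3322
Sum ≈ 2.6297 → 2.6297 bits.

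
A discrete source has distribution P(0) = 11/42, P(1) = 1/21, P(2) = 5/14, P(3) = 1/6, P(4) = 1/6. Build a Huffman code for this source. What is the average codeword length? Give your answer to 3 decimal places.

Repeatedly combine the two least-probable nodes; the expected code length is the sum of the merged weights.
merge 1/21 + 1/6 → 3/14
merge 1/6 + 3/14 → 8/21
merge 11/42 + 5/14 → 13/21
merge 8/21 + 13/21 → 1
L = 3/14 + 8/21 + 13/21 + 1 = 31/14 ≈ 2.214 bits/symbol.

2.214 bits/symbol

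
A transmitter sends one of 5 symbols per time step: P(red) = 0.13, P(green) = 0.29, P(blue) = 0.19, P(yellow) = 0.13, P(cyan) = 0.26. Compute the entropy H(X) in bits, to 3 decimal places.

2.244 bits

H = −Σ pᵢ log₂ pᵢ.
−0.13·log₂(0.13) = 0.3826
−0.29·log₂(0.29) = 0.5179
−0.19·log₂(0.19) = 0.4552
−0.13·log₂(0.13) = 0.3826
−0.26·log₂(0.26) = 0.5053
Sum ≈ 2.2437 → 2.244 bits.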